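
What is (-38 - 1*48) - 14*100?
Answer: -1486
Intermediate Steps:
(-38 - 1*48) - 14*100 = (-38 - 48) - 1400 = -86 - 1400 = -1486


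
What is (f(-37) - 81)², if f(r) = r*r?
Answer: 1658944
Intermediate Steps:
f(r) = r²
(f(-37) - 81)² = ((-37)² - 81)² = (1369 - 81)² = 1288² = 1658944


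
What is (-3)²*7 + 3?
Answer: 66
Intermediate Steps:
(-3)²*7 + 3 = 9*7 + 3 = 63 + 3 = 66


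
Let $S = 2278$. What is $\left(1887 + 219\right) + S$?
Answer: $4384$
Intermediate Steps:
$\left(1887 + 219\right) + S = \left(1887 + 219\right) + 2278 = 2106 + 2278 = 4384$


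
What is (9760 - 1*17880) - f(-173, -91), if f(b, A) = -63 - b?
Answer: -8230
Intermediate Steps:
(9760 - 1*17880) - f(-173, -91) = (9760 - 1*17880) - (-63 - 1*(-173)) = (9760 - 17880) - (-63 + 173) = -8120 - 1*110 = -8120 - 110 = -8230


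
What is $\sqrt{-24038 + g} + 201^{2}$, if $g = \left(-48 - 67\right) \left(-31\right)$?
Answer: $40401 + i \sqrt{20473} \approx 40401.0 + 143.08 i$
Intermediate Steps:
$g = 3565$ ($g = \left(-115\right) \left(-31\right) = 3565$)
$\sqrt{-24038 + g} + 201^{2} = \sqrt{-24038 + 3565} + 201^{2} = \sqrt{-20473} + 40401 = i \sqrt{20473} + 40401 = 40401 + i \sqrt{20473}$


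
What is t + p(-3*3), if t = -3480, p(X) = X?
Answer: -3489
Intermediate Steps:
t + p(-3*3) = -3480 - 3*3 = -3480 - 9 = -3489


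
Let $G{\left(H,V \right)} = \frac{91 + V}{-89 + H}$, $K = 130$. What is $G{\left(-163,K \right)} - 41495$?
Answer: $- \frac{10456961}{252} \approx -41496.0$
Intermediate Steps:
$G{\left(H,V \right)} = \frac{91 + V}{-89 + H}$
$G{\left(-163,K \right)} - 41495 = \frac{91 + 130}{-89 - 163} - 41495 = \frac{1}{-252} \cdot 221 - 41495 = \left(- \frac{1}{252}\right) 221 - 41495 = - \frac{221}{252} - 41495 = - \frac{10456961}{252}$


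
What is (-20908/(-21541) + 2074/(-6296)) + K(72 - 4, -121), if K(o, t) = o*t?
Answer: -557905987137/67811068 ≈ -8227.4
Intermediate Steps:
(-20908/(-21541) + 2074/(-6296)) + K(72 - 4, -121) = (-20908/(-21541) + 2074/(-6296)) + (72 - 4)*(-121) = (-20908*(-1/21541) + 2074*(-1/6296)) + 68*(-121) = (20908/21541 - 1037/3148) - 8228 = 43480367/67811068 - 8228 = -557905987137/67811068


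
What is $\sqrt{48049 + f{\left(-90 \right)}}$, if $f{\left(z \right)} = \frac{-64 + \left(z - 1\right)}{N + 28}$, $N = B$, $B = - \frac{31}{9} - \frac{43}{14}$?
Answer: $\frac{\sqrt{352042948891}}{2707} \approx 219.18$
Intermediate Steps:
$B = - \frac{821}{126}$ ($B = \left(-31\right) \frac{1}{9} - \frac{43}{14} = - \frac{31}{9} - \frac{43}{14} = - \frac{821}{126} \approx -6.5159$)
$N = - \frac{821}{126} \approx -6.5159$
$f{\left(z \right)} = - \frac{8190}{2707} + \frac{126 z}{2707}$ ($f{\left(z \right)} = \frac{-64 + \left(z - 1\right)}{- \frac{821}{126} + 28} = \frac{-64 + \left(z - 1\right)}{\frac{2707}{126}} = \left(-64 + \left(-1 + z\right)\right) \frac{126}{2707} = \left(-65 + z\right) \frac{126}{2707} = - \frac{8190}{2707} + \frac{126 z}{2707}$)
$\sqrt{48049 + f{\left(-90 \right)}} = \sqrt{48049 + \left(- \frac{8190}{2707} + \frac{126}{2707} \left(-90\right)\right)} = \sqrt{48049 - \frac{19530}{2707}} = \sqrt{\frac{130049113}{2707}} = \frac{\sqrt{352042948891}}{2707}$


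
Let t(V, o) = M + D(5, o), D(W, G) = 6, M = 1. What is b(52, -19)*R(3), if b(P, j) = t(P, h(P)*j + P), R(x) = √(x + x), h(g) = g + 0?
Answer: 7*√6 ≈ 17.146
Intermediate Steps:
h(g) = g
R(x) = √2*√x (R(x) = √(2*x) = √2*√x)
t(V, o) = 7 (t(V, o) = 1 + 6 = 7)
b(P, j) = 7
b(52, -19)*R(3) = 7*(√2*√3) = 7*√6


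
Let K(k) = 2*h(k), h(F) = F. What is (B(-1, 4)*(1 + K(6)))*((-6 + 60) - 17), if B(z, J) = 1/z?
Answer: -481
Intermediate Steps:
K(k) = 2*k
(B(-1, 4)*(1 + K(6)))*((-6 + 60) - 17) = ((1 + 2*6)/(-1))*((-6 + 60) - 17) = (-(1 + 12))*(54 - 17) = -1*13*37 = -13*37 = -481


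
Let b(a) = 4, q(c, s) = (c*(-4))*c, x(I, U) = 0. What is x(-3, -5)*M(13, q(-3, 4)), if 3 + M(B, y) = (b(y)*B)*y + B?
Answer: 0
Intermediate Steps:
q(c, s) = -4*c² (q(c, s) = (-4*c)*c = -4*c²)
M(B, y) = -3 + B + 4*B*y (M(B, y) = -3 + ((4*B)*y + B) = -3 + (4*B*y + B) = -3 + (B + 4*B*y) = -3 + B + 4*B*y)
x(-3, -5)*M(13, q(-3, 4)) = 0*(-3 + 13 + 4*13*(-4*(-3)²)) = 0*(-3 + 13 + 4*13*(-4*9)) = 0*(-3 + 13 + 4*13*(-36)) = 0*(-3 + 13 - 1872) = 0*(-1862) = 0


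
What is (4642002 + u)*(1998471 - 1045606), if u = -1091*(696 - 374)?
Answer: 4088457855500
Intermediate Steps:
u = -351302 (u = -1091*322 = -351302)
(4642002 + u)*(1998471 - 1045606) = (4642002 - 351302)*(1998471 - 1045606) = 4290700*952865 = 4088457855500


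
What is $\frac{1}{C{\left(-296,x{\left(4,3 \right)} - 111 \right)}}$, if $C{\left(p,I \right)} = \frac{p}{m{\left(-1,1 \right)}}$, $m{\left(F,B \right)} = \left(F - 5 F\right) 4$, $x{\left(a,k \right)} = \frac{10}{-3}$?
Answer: $- \frac{2}{37} \approx -0.054054$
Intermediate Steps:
$x{\left(a,k \right)} = - \frac{10}{3}$ ($x{\left(a,k \right)} = 10 \left(- \frac{1}{3}\right) = - \frac{10}{3}$)
$m{\left(F,B \right)} = - 16 F$ ($m{\left(F,B \right)} = - 4 F 4 = - 16 F$)
$C{\left(p,I \right)} = \frac{p}{16}$ ($C{\left(p,I \right)} = \frac{p}{\left(-16\right) \left(-1\right)} = \frac{p}{16}$)
$\frac{1}{C{\left(-296,x{\left(4,3 \right)} - 111 \right)}} = \frac{1}{\frac{1}{16} \left(-296\right)} = \frac{1}{- \frac{37}{2}} = - \frac{2}{37}$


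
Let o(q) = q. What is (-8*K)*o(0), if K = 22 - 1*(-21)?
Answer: 0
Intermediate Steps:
K = 43 (K = 22 + 21 = 43)
(-8*K)*o(0) = -8*43*0 = -344*0 = 0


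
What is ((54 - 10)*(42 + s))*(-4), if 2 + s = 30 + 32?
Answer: -17952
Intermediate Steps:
s = 60 (s = -2 + (30 + 32) = -2 + 62 = 60)
((54 - 10)*(42 + s))*(-4) = ((54 - 10)*(42 + 60))*(-4) = (44*102)*(-4) = 4488*(-4) = -17952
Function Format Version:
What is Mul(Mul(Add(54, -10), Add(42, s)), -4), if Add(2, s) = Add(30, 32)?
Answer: -17952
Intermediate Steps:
s = 60 (s = Add(-2, Add(30, 32)) = Add(-2, 62) = 60)
Mul(Mul(Add(54, -10), Add(42, s)), -4) = Mul(Mul(Add(54, -10), Add(42, 60)), -4) = Mul(Mul(44, 102), -4) = Mul(4488, -4) = -17952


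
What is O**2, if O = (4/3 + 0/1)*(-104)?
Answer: 173056/9 ≈ 19228.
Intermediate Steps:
O = -416/3 (O = (4*(1/3) + 0*1)*(-104) = (4/3 + 0)*(-104) = (4/3)*(-104) = -416/3 ≈ -138.67)
O**2 = (-416/3)**2 = 173056/9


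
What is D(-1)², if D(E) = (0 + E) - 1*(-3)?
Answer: 4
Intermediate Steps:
D(E) = 3 + E (D(E) = E + 3 = 3 + E)
D(-1)² = (3 - 1)² = 2² = 4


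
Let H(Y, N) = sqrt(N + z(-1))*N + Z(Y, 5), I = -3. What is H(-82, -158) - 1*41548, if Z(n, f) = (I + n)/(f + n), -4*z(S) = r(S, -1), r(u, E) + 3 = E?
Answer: -3199111/77 - 158*I*sqrt(157) ≈ -41547.0 - 1979.7*I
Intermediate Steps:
r(u, E) = -3 + E
z(S) = 1 (z(S) = -(-3 - 1)/4 = -1/4*(-4) = 1)
Z(n, f) = (-3 + n)/(f + n)
H(Y, N) = N*sqrt(1 + N) + (-3 + Y)/(5 + Y) (H(Y, N) = sqrt(N + 1)*N + (-3 + Y)/(5 + Y) = sqrt(1 + N)*N + (-3 + Y)/(5 + Y) = N*sqrt(1 + N) + (-3 + Y)/(5 + Y))
H(-82, -158) - 1*41548 = (-3 - 82 - 158*sqrt(1 - 158)*(5 - 82))/(5 - 82) - 1*41548 = (-3 - 82 - 158*sqrt(-157)*(-77))/(-77) - 41548 = -(-3 - 82 - 158*I*sqrt(157)*(-77))/77 - 41548 = -(-3 - 82 + 12166*I*sqrt(157))/77 - 41548 = -(-85 + 12166*I*sqrt(157))/77 - 41548 = (85/77 - 158*I*sqrt(157)) - 41548 = -3199111/77 - 158*I*sqrt(157)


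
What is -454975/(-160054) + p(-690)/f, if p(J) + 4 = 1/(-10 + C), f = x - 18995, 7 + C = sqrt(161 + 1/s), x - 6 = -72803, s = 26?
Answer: 34736979665725/12219802151784 + sqrt(108862)/305391984 ≈ 2.8427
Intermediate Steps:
x = -72797 (x = 6 - 72803 = -72797)
C = -7 + sqrt(108862)/26 (C = -7 + sqrt(161 + 1/26) = -7 + sqrt(4187/26) = -7 + sqrt(108862)/26 ≈ 5.6901)
f = -91792 (f = -72797 - 18995 = -91792)
p(J) = -4 + 1/(-17 + sqrt(108862)/26) (p(J) = -4 + 1/(-10 + (-7 + sqrt(108862)/26)) = -4 + 1/(-17 + sqrt(108862)/26))
-454975/(-160054) + p(-690)/f = -454975/(-160054) + (-13750/3327 - sqrt(108862)/3327)/(-91792) = -454975*(-1/160054) + (-13750/3327 - sqrt(108862)/3327)*(-1/91792) = 454975/160054 + (6875/152695992 + sqrt(108862)/305391984) = 34736979665725/12219802151784 + sqrt(108862)/305391984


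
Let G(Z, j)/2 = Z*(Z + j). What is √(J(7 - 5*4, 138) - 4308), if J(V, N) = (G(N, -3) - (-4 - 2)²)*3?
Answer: 2*√26841 ≈ 327.66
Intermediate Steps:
G(Z, j) = 2*Z*(Z + j) (G(Z, j) = 2*(Z*(Z + j)) = 2*Z*(Z + j))
J(V, N) = -108 + 6*N*(-3 + N) (J(V, N) = (2*N*(N - 3) - (-4 - 2)²)*3 = (2*N*(-3 + N) - 1*(-6)²)*3 = (2*N*(-3 + N) - 1*36)*3 = (2*N*(-3 + N) - 36)*3 = (-36 + 2*N*(-3 + N))*3 = -108 + 6*N*(-3 + N))
√(J(7 - 5*4, 138) - 4308) = √((-108 + 6*138*(-3 + 138)) - 4308) = √((-108 + 6*138*135) - 4308) = √((-108 + 111780) - 4308) = √(111672 - 4308) = √107364 = 2*√26841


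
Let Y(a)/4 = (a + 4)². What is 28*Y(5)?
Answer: 9072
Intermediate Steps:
Y(a) = 4*(4 + a)² (Y(a) = 4*(a + 4)² = 4*(4 + a)²)
28*Y(5) = 28*(4*(4 + 5)²) = 28*(4*9²) = 28*(4*81) = 28*324 = 9072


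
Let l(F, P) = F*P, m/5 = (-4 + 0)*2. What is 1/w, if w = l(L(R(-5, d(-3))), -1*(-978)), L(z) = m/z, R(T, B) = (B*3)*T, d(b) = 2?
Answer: 1/1304 ≈ 0.00076687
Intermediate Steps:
m = -40 (m = 5*((-4 + 0)*2) = 5*(-4*2) = 5*(-8) = -40)
R(T, B) = 3*B*T (R(T, B) = (3*B)*T = 3*B*T)
L(z) = -40/z
w = 1304 (w = (-40/(3*2*(-5)))*(-1*(-978)) = -40/(-30)*978 = -40*(-1/30)*978 = (4/3)*978 = 1304)
1/w = 1/1304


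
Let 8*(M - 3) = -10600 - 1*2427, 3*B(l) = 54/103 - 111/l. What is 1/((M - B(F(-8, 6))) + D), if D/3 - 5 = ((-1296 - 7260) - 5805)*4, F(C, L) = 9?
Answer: -7416/1289927461 ≈ -5.7492e-6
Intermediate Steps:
B(l) = 18/103 - 37/l (B(l) = (54/103 - 111/l)/3 = 18/103 - 37/l)
M = -13003/8 (M = 3 + (-10600 - 1*2427)/8 = 3 + (-10600 - 2427)/8 = 3 + (1/8)*(-13027) = 3 - 13027/8 = -13003/8 ≈ -1625.4)
D = -172317 (D = 15 + 3*(((-1296 - 7260) - 5805)*4) = 15 + 3*((-8556 - 5805)*4) = 15 + 3*(-14361*4) = 15 + 3*(-57444) = 15 - 172332 = -172317)
1/((M - B(F(-8, 6))) + D) = 1/((-13003/8 - (18/103 - 37/9)) - 172317) = 1/((-13003/8 - 1*(-3649/927)) - 172317) = 1/((-13003/8 + 3649/927) - 172317) = 1/(-12024589/7416 - 172317) = 1/(-1289927461/7416) = -7416/1289927461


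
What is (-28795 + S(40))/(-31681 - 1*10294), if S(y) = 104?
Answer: 28691/41975 ≈ 0.68353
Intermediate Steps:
(-28795 + S(40))/(-31681 - 1*10294) = (-28795 + 104)/(-31681 - 1*10294) = -28691/(-31681 - 10294) = -28691/(-41975) = -28691*(-1/41975) = 28691/41975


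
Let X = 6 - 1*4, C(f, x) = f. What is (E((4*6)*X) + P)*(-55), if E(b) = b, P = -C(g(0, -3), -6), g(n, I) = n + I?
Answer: -2805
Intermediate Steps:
g(n, I) = I + n
X = 2 (X = 6 - 4 = 2)
P = 3 (P = -(-3 + 0) = -1*(-3) = 3)
(E((4*6)*X) + P)*(-55) = ((4*6)*2 + 3)*(-55) = (24*2 + 3)*(-55) = (48 + 3)*(-55) = 51*(-55) = -2805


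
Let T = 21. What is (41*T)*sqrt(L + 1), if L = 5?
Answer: 861*sqrt(6) ≈ 2109.0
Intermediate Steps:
(41*T)*sqrt(L + 1) = (41*21)*sqrt(5 + 1) = 861*sqrt(6)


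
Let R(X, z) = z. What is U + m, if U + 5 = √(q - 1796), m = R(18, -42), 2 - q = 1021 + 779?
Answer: -47 + I*√3594 ≈ -47.0 + 59.95*I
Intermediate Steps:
q = -1798 (q = 2 - (1021 + 779) = 2 - 1*1800 = 2 - 1800 = -1798)
m = -42
U = -5 + I*√3594 (U = -5 + √(-1798 - 1796) = -5 + √(-3594) = -5 + I*√3594 ≈ -5.0 + 59.95*I)
U + m = (-5 + I*√3594) - 42 = -47 + I*√3594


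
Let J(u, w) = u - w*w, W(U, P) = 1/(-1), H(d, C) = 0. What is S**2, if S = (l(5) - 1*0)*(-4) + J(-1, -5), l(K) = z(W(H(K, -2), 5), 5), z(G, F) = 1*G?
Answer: 484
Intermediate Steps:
W(U, P) = -1
z(G, F) = G
l(K) = -1
J(u, w) = u - w**2
S = -22 (S = (-1 - 1*0)*(-4) + (-1 - 1*(-5)**2) = (-1 + 0)*(-4) + (-1 - 1*25) = -1*(-4) + (-1 - 25) = 4 - 26 = -22)
S**2 = (-22)**2 = 484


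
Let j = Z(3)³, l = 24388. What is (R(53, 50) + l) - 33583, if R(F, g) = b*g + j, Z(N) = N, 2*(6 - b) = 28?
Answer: -9568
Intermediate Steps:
b = -8 (b = 6 - ½*28 = 6 - 14 = -8)
j = 27 (j = 3³ = 27)
R(F, g) = 27 - 8*g (R(F, g) = -8*g + 27 = 27 - 8*g)
(R(53, 50) + l) - 33583 = ((27 - 8*50) + 24388) - 33583 = ((27 - 400) + 24388) - 33583 = (-373 + 24388) - 33583 = 24015 - 33583 = -9568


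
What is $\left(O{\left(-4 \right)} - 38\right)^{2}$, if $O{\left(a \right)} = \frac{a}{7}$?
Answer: $\frac{72900}{49} \approx 1487.8$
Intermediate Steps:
$O{\left(a \right)} = \frac{a}{7}$ ($O{\left(a \right)} = a \frac{1}{7} = \frac{a}{7}$)
$\left(O{\left(-4 \right)} - 38\right)^{2} = \left(\frac{1}{7} \left(-4\right) - 38\right)^{2} = \left(- \frac{4}{7} - 38\right)^{2} = \left(- \frac{270}{7}\right)^{2} = \frac{72900}{49}$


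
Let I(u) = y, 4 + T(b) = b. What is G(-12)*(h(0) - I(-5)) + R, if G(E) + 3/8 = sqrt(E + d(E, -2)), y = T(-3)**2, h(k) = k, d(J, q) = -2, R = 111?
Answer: 1035/8 - 49*I*sqrt(14) ≈ 129.38 - 183.34*I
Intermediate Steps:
T(b) = -4 + b
y = 49 (y = (-4 - 3)**2 = (-7)**2 = 49)
I(u) = 49
G(E) = -3/8 + sqrt(-2 + E) (G(E) = -3/8 + sqrt(E - 2) = -3/8 + sqrt(-2 + E))
G(-12)*(h(0) - I(-5)) + R = (-3/8 + sqrt(-2 - 12))*(0 - 1*49) + 111 = (-3/8 + sqrt(-14))*(0 - 49) + 111 = (-3/8 + I*sqrt(14))*(-49) + 111 = (147/8 - 49*I*sqrt(14)) + 111 = 1035/8 - 49*I*sqrt(14)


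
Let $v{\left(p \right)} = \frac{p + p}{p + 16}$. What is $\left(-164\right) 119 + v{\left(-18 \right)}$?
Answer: $-19498$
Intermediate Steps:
$v{\left(p \right)} = \frac{2 p}{16 + p}$
$\left(-164\right) 119 + v{\left(-18 \right)} = \left(-164\right) 119 + 2 \left(-18\right) \frac{1}{16 - 18} = -19516 + 2 \left(-18\right) \frac{1}{-2} = -19516 + 2 \left(-18\right) \left(- \frac{1}{2}\right) = -19516 + 18 = -19498$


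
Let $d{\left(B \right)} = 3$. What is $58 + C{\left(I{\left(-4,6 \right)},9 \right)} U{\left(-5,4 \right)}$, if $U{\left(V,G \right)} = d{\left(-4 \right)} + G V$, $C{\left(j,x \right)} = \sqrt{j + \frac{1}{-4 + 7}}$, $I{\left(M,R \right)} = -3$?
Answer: $58 - \frac{34 i \sqrt{6}}{3} \approx 58.0 - 27.761 i$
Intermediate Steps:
$C{\left(j,x \right)} = \sqrt{\frac{1}{3} + j}$ ($C{\left(j,x \right)} = \sqrt{j + \frac{1}{3}} = \sqrt{\frac{1}{3} + j}$)
$U{\left(V,G \right)} = 3 + G V$
$58 + C{\left(I{\left(-4,6 \right)},9 \right)} U{\left(-5,4 \right)} = 58 + \frac{\sqrt{3 + 9 \left(-3\right)}}{3} \left(3 + 4 \left(-5\right)\right) = 58 + \frac{\sqrt{3 - 27}}{3} \left(3 - 20\right) = 58 + \frac{\sqrt{-24}}{3} \left(-17\right) = 58 + \frac{2 i \sqrt{6}}{3} \left(-17\right) = 58 - \frac{34 i \sqrt{6}}{3}$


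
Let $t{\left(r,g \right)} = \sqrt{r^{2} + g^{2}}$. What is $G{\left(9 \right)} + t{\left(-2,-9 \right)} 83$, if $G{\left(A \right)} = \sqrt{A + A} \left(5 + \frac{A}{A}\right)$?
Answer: $18 \sqrt{2} + 83 \sqrt{85} \approx 790.68$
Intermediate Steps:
$G{\left(A \right)} = 6 \sqrt{2} \sqrt{A}$ ($G{\left(A \right)} = \sqrt{2 A} \left(5 + 1\right) = \sqrt{2} \sqrt{A} 6 = 6 \sqrt{2} \sqrt{A}$)
$t{\left(r,g \right)} = \sqrt{g^{2} + r^{2}}$
$G{\left(9 \right)} + t{\left(-2,-9 \right)} 83 = 6 \sqrt{2} \sqrt{9} + \sqrt{\left(-9\right)^{2} + \left(-2\right)^{2}} \cdot 83 = 6 \sqrt{2} \cdot 3 + \sqrt{81 + 4} \cdot 83 = 18 \sqrt{2} + \sqrt{85} \cdot 83 = 18 \sqrt{2} + 83 \sqrt{85}$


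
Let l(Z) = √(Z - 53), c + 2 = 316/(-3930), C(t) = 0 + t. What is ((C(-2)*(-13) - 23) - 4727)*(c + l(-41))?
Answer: 19311712/1965 - 4724*I*√94 ≈ 9827.8 - 45801.0*I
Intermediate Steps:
C(t) = t
c = -4088/1965 (c = -2 + 316/(-3930) = -2 + 316*(-1/3930) = -2 - 158/1965 = -4088/1965 ≈ -2.0804)
l(Z) = √(-53 + Z)
((C(-2)*(-13) - 23) - 4727)*(c + l(-41)) = ((-2*(-13) - 23) - 4727)*(-4088/1965 + √(-53 - 41)) = ((26 - 23) - 4727)*(-4088/1965 + √(-94)) = (3 - 4727)*(-4088/1965 + I*√94) = -4724*(-4088/1965 + I*√94) = 19311712/1965 - 4724*I*√94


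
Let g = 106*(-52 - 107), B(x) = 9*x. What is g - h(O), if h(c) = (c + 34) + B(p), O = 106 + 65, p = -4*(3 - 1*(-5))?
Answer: -16771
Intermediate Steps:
p = -32 (p = -4*(3 + 5) = -4*8 = -32)
O = 171
h(c) = -254 + c (h(c) = (c + 34) + 9*(-32) = (34 + c) - 288 = -254 + c)
g = -16854 (g = 106*(-159) = -16854)
g - h(O) = -16854 - (-254 + 171) = -16854 - 1*(-83) = -16854 + 83 = -16771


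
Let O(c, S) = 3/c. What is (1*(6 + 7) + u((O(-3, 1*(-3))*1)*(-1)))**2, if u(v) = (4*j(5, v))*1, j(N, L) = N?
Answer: 1089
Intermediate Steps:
u(v) = 20 (u(v) = (4*5)*1 = 20*1 = 20)
(1*(6 + 7) + u((O(-3, 1*(-3))*1)*(-1)))**2 = (1*(6 + 7) + 20)**2 = (1*13 + 20)**2 = (13 + 20)**2 = 33**2 = 1089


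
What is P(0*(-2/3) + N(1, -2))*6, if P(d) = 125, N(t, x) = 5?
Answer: 750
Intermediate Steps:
P(0*(-2/3) + N(1, -2))*6 = 125*6 = 750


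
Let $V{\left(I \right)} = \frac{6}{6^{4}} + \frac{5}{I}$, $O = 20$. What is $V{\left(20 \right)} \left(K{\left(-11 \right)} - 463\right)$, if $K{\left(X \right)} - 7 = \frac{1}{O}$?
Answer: $- \frac{100309}{864} \approx -116.1$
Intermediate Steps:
$V{\left(I \right)} = \frac{1}{216} + \frac{5}{I}$ ($V{\left(I \right)} = \frac{6}{1296} + \frac{5}{I} = 6 \cdot \frac{1}{1296} + \frac{5}{I} = \frac{1}{216} + \frac{5}{I}$)
$K{\left(X \right)} = \frac{141}{20}$ ($K{\left(X \right)} = 7 + \frac{1}{20} = \frac{141}{20}$)
$V{\left(20 \right)} \left(K{\left(-11 \right)} - 463\right) = \frac{1080 + 20}{216 \cdot 20} \left(\frac{141}{20} - 463\right) = \frac{1}{216} \cdot \frac{1}{20} \cdot 1100 \left(- \frac{9119}{20}\right) = \frac{55}{216} \left(- \frac{9119}{20}\right) = - \frac{100309}{864}$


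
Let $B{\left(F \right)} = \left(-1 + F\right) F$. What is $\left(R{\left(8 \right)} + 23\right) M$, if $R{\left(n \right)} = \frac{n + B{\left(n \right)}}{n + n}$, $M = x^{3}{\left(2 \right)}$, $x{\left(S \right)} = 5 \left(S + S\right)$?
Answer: $216000$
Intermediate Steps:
$x{\left(S \right)} = 10 S$ ($x{\left(S \right)} = 5 \cdot 2 S = 10 S$)
$B{\left(F \right)} = F \left(-1 + F\right)$
$M = 8000$ ($M = \left(10 \cdot 2\right)^{3} = 20^{3} = 8000$)
$R{\left(n \right)} = \frac{n + n \left(-1 + n\right)}{2 n}$ ($R{\left(n \right)} = \frac{n + n \left(-1 + n\right)}{n + n} = \frac{n + n \left(-1 + n\right)}{2 n}$)
$\left(R{\left(8 \right)} + 23\right) M = \left(\frac{1}{2} \cdot 8 + 23\right) 8000 = \left(4 + 23\right) 8000 = 27 \cdot 8000 = 216000$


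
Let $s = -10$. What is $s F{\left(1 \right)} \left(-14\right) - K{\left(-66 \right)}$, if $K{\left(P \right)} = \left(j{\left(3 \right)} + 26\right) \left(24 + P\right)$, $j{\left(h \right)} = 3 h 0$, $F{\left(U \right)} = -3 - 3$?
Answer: $252$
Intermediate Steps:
$F{\left(U \right)} = -6$
$j{\left(h \right)} = 0$
$K{\left(P \right)} = 624 + 26 P$ ($K{\left(P \right)} = \left(0 + 26\right) \left(24 + P\right) = 26 \left(24 + P\right) = 624 + 26 P$)
$s F{\left(1 \right)} \left(-14\right) - K{\left(-66 \right)} = \left(-10\right) \left(-6\right) \left(-14\right) - \left(624 + 26 \left(-66\right)\right) = 60 \left(-14\right) - \left(624 - 1716\right) = -840 - -1092 = -840 + 1092 = 252$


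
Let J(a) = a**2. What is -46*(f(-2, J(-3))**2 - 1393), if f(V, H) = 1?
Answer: 64032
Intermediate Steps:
-46*(f(-2, J(-3))**2 - 1393) = -46*(1**2 - 1393) = -46*(1 - 1393) = -46*(-1392) = 64032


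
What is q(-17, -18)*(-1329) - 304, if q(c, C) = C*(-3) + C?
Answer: -48148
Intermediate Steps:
q(c, C) = -2*C (q(c, C) = -3*C + C = -2*C)
q(-17, -18)*(-1329) - 304 = -2*(-18)*(-1329) - 304 = 36*(-1329) - 304 = -47844 - 304 = -48148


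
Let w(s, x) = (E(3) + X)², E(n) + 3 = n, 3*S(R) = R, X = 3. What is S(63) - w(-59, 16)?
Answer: 12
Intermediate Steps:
S(R) = R/3
E(n) = -3 + n
w(s, x) = 9 (w(s, x) = ((-3 + 3) + 3)² = (0 + 3)² = 3² = 9)
S(63) - w(-59, 16) = (⅓)*63 - 1*9 = 21 - 9 = 12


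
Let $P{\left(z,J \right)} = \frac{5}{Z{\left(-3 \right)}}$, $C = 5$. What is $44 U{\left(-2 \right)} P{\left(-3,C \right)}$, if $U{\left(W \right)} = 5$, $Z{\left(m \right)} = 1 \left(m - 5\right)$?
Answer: $- \frac{275}{2} \approx -137.5$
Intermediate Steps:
$Z{\left(m \right)} = -5 + m$ ($Z{\left(m \right)} = 1 \left(-5 + m\right) = -5 + m$)
$P{\left(z,J \right)} = - \frac{5}{8}$ ($P{\left(z,J \right)} = \frac{5}{-5 - 3} = \frac{5}{-8} = 5 \left(- \frac{1}{8}\right) = - \frac{5}{8}$)
$44 U{\left(-2 \right)} P{\left(-3,C \right)} = 44 \cdot 5 \left(- \frac{5}{8}\right) = 220 \left(- \frac{5}{8}\right) = - \frac{275}{2}$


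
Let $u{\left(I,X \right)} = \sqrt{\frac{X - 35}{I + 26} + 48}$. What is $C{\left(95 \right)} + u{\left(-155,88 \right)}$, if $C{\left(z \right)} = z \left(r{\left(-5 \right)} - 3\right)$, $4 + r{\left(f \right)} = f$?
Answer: $-1140 + \frac{\sqrt{791931}}{129} \approx -1133.1$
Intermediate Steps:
$r{\left(f \right)} = -4 + f$
$u{\left(I,X \right)} = \sqrt{48 + \frac{-35 + X}{26 + I}}$ ($u{\left(I,X \right)} = \sqrt{\frac{-35 + X}{26 + I} + 48} = \sqrt{48 + \frac{-35 + X}{26 + I}}$)
$C{\left(z \right)} = - 12 z$ ($C{\left(z \right)} = z \left(\left(-4 - 5\right) - 3\right) = z \left(-9 - 3\right) = z \left(-12\right) = - 12 z$)
$C{\left(95 \right)} + u{\left(-155,88 \right)} = \left(-12\right) 95 + \sqrt{\frac{1213 + 88 + 48 \left(-155\right)}{26 - 155}} = -1140 + \sqrt{\frac{1213 + 88 - 7440}{-129}} = -1140 + \sqrt{\left(- \frac{1}{129}\right) \left(-6139\right)} = -1140 + \sqrt{\frac{6139}{129}} = -1140 + \frac{\sqrt{791931}}{129}$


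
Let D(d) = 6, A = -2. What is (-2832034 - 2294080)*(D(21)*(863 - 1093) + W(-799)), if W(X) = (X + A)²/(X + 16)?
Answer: 326958929262/29 ≈ 1.1274e+10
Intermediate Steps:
W(X) = (-2 + X)²/(16 + X) (W(X) = (X - 2)²/(X + 16) = (-2 + X)²/(16 + X))
(-2832034 - 2294080)*(D(21)*(863 - 1093) + W(-799)) = (-2832034 - 2294080)*(6*(863 - 1093) + (-2 - 799)²/(16 - 799)) = -5126114*(6*(-230) + (-801)²/(-783)) = -5126114*(-1380 + 641601*(-1/783)) = -5126114*(-1380 - 23763/29) = -5126114*(-63783/29) = 326958929262/29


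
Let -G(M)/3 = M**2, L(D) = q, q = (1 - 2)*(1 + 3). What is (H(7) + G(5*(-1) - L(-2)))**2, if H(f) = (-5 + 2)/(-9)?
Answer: 64/9 ≈ 7.1111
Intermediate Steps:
q = -4 (q = -1*4 = -4)
L(D) = -4
G(M) = -3*M**2
H(f) = 1/3 (H(f) = -3*(-1/9) = 1/3)
(H(7) + G(5*(-1) - L(-2)))**2 = (1/3 - 3*(5*(-1) - 1*(-4))**2)**2 = (1/3 - 3*(-5 + 4)**2)**2 = (1/3 - 3*(-1)**2)**2 = (1/3 - 3*1)**2 = (1/3 - 3)**2 = (-8/3)**2 = 64/9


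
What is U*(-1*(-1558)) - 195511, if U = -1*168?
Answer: -457255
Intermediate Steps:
U = -168
U*(-1*(-1558)) - 195511 = -(-168)*(-1558) - 195511 = -168*1558 - 195511 = -261744 - 195511 = -457255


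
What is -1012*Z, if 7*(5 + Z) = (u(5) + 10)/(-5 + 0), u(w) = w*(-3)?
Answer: 34408/7 ≈ 4915.4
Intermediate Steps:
u(w) = -3*w
Z = -34/7 (Z = -5 + ((-3*5 + 10)/(-5 + 0))/7 = -5 + ((-15 + 10)/(-5))/7 = -5 + (-5*(-1/5))/7 = -5 + (1/7)*1 = -5 + 1/7 = -34/7 ≈ -4.8571)
-1012*Z = -1012*(-34/7) = 34408/7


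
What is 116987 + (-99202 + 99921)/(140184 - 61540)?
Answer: 9200326347/78644 ≈ 1.1699e+5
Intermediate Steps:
116987 + (-99202 + 99921)/(140184 - 61540) = 116987 + 719/78644 = 9200326347/78644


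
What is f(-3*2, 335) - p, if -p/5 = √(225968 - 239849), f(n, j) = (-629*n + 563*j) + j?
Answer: 192714 + 5*I*√13881 ≈ 1.9271e+5 + 589.09*I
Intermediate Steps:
f(n, j) = -629*n + 564*j
p = -5*I*√13881 (p = -5*√(225968 - 239849) = -5*I*√13881 ≈ -589.09*I)
f(-3*2, 335) - p = (-(-1887)*2 + 564*335) - (-5)*I*√13881 = (-629*(-6) + 188940) + 5*I*√13881 = (3774 + 188940) + 5*I*√13881 = 192714 + 5*I*√13881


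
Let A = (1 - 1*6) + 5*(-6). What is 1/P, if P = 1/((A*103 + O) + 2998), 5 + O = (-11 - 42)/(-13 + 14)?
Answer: -665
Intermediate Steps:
O = -58 (O = -5 + (-11 - 42)/(-13 + 14) = -5 - 53/1 = -5 - 53*1 = -5 - 53 = -58)
A = -35 (A = (1 - 6) - 30 = -5 - 30 = -35)
P = -1/665 (P = 1/((-35*103 - 58) + 2998) = 1/((-3605 - 58) + 2998) = 1/(-3663 + 2998) = 1/(-665) = -1/665 ≈ -0.0015038)
1/P = 1/(-1/665) = -665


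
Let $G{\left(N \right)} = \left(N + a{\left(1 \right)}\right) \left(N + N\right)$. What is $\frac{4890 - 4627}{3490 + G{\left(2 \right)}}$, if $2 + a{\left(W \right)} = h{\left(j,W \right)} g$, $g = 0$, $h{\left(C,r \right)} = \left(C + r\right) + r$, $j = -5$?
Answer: $\frac{263}{3490} \approx 0.075358$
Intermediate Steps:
$h{\left(C,r \right)} = C + 2 r$
$a{\left(W \right)} = -2$ ($a{\left(W \right)} = -2 + \left(-5 + 2 W\right) 0 = -2 + 0 = -2$)
$G{\left(N \right)} = 2 N \left(-2 + N\right)$ ($G{\left(N \right)} = \left(N - 2\right) \left(N + N\right) = \left(-2 + N\right) 2 N = 2 N \left(-2 + N\right)$)
$\frac{4890 - 4627}{3490 + G{\left(2 \right)}} = \frac{4890 - 4627}{3490 + 2 \cdot 2 \left(-2 + 2\right)} = \frac{263}{3490 + 2 \cdot 2 \cdot 0} = \frac{263}{3490 + 0} = \frac{263}{3490}$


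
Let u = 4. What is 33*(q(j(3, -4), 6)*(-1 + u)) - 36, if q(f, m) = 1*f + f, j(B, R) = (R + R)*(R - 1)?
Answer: 7884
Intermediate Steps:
j(B, R) = 2*R*(-1 + R) (j(B, R) = (2*R)*(-1 + R) = 2*R*(-1 + R))
q(f, m) = 2*f (q(f, m) = f + f = 2*f)
33*(q(j(3, -4), 6)*(-1 + u)) - 36 = 33*((2*(2*(-4)*(-1 - 4)))*(-1 + 4)) - 36 = 33*((2*(2*(-4)*(-5)))*3) - 36 = 33*((2*40)*3) - 36 = 33*(80*3) - 36 = 33*240 - 36 = 7920 - 36 = 7884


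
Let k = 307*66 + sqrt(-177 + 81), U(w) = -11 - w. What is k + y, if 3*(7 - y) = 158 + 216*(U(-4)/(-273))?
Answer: 788365/39 + 4*I*sqrt(6) ≈ 20215.0 + 9.798*I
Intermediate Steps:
k = 20262 + 4*I*sqrt(6) (k = 20262 + sqrt(-96) = 20262 + 4*I*sqrt(6) ≈ 20262.0 + 9.798*I)
y = -1853/39 (y = 7 - (158 + 216*((-11 - 1*(-4))/(-273)))/3 = 7 - (158 + 216*((-11 + 4)*(-1/273)))/3 = 7 - (158 + 216*(-7*(-1/273)))/3 = 7 - (158 + 216*(1/39))/3 = 7 - (158 + 72/13)/3 = 7 - 1/3*2126/13 = 7 - 2126/39 = -1853/39 ≈ -47.513)
k + y = (20262 + 4*I*sqrt(6)) - 1853/39 = 788365/39 + 4*I*sqrt(6)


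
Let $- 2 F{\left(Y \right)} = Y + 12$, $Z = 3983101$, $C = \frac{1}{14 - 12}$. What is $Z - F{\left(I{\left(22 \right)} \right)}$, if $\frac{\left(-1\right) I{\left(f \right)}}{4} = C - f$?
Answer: $3983150$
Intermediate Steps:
$C = \frac{1}{2} \approx 0.5$
$I{\left(f \right)} = -2 + 4 f$ ($I{\left(f \right)} = - 4 \left(\frac{1}{2} - f\right) = -2 + 4 f$)
$F{\left(Y \right)} = -6 - \frac{Y}{2}$ ($F{\left(Y \right)} = - \frac{Y + 12}{2} = - \frac{12 + Y}{2} = -6 - \frac{Y}{2}$)
$Z - F{\left(I{\left(22 \right)} \right)} = 3983101 - \left(-6 - \frac{-2 + 4 \cdot 22}{2}\right) = 3983101 - \left(-6 - \frac{-2 + 88}{2}\right) = 3983101 - \left(-6 - 43\right) = 3983101 - -49 = 3983101 + 49 = 3983150$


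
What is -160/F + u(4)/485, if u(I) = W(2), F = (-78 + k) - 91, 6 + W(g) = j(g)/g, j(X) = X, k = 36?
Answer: 15387/12901 ≈ 1.1927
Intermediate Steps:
W(g) = -5 (W(g) = -6 + g/g = -6 + 1 = -5)
F = -133 (F = (-78 + 36) - 91 = -42 - 91 = -133)
u(I) = -5
-160/F + u(4)/485 = -160/(-133) - 5/485 = -160*(-1/133) - 5*1/485 = 160/133 - 1/97 = 15387/12901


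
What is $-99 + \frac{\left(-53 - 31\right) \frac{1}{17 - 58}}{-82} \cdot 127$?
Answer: $- \frac{171753}{1681} \approx -102.17$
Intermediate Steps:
$-99 + \frac{\left(-53 - 31\right) \frac{1}{17 - 58}}{-82} \cdot 127 = -99 + - \frac{84}{-41} \left(- \frac{1}{82}\right) 127 = -99 + \left(-84\right) \left(- \frac{1}{41}\right) \left(- \frac{1}{82}\right) 127 = -99 + \frac{84}{41} \left(- \frac{1}{82}\right) 127 = -99 - \frac{5334}{1681} = - \frac{171753}{1681}$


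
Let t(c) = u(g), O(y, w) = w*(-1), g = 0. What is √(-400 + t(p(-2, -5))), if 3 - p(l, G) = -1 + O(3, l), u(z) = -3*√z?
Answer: 20*I ≈ 20.0*I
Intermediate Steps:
O(y, w) = -w
p(l, G) = 4 + l (p(l, G) = 3 - (-1 - l) = 3 + (1 + l) = 4 + l)
t(c) = 0 (t(c) = -3*√0 = -3*0 = 0)
√(-400 + t(p(-2, -5))) = √(-400 + 0) = √(-400) = 20*I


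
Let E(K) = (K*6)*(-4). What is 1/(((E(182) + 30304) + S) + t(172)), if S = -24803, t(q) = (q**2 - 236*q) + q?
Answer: -1/9703 ≈ -0.00010306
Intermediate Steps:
t(q) = q**2 - 235*q
E(K) = -24*K (E(K) = (6*K)*(-4) = -24*K)
1/(((E(182) + 30304) + S) + t(172)) = 1/(((-24*182 + 30304) - 24803) + 172*(-235 + 172)) = 1/(((-4368 + 30304) - 24803) + 172*(-63)) = 1/((25936 - 24803) - 10836) = 1/(1133 - 10836) = 1/(-9703) = -1/9703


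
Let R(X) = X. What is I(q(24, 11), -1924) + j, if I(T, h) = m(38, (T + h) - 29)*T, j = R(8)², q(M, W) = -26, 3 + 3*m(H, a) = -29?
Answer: 1024/3 ≈ 341.33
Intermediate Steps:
m(H, a) = -32/3 (m(H, a) = -1 + (⅓)*(-29) = -1 - 29/3 = -32/3)
j = 64 (j = 8² = 64)
I(T, h) = -32*T/3
I(q(24, 11), -1924) + j = -32/3*(-26) + 64 = 832/3 + 64 = 1024/3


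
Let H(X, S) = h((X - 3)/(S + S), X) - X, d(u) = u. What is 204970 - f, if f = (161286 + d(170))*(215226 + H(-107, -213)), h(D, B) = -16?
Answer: -34764016582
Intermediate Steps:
H(X, S) = -16 - X
f = 34764221552 (f = (161286 + 170)*(215226 + (-16 - 1*(-107))) = 161456*(215226 + (-16 + 107)) = 161456*(215226 + 91) = 161456*215317 = 34764221552)
204970 - f = 204970 - 1*34764221552 = 204970 - 34764221552 = -34764016582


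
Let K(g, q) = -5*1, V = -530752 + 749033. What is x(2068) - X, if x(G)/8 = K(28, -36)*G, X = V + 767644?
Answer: -1068645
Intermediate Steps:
V = 218281
K(g, q) = -5
X = 985925 (X = 218281 + 767644 = 985925)
x(G) = -40*G (x(G) = 8*(-5*G) = -40*G)
x(2068) - X = -40*2068 - 1*985925 = -82720 - 985925 = -1068645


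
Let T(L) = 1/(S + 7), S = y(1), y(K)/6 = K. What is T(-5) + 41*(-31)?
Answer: -16522/13 ≈ -1270.9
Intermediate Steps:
y(K) = 6*K
S = 6 (S = 6*1 = 6)
T(L) = 1/13 (T(L) = 1/(6 + 7) = 1/13)
T(-5) + 41*(-31) = 1/13 + 41*(-31) = 1/13 - 1271 = -16522/13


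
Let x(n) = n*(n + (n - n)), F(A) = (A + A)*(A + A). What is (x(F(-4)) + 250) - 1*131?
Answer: 4215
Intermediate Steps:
F(A) = 4*A² (F(A) = (2*A)*(2*A) = 4*A²)
x(n) = n² (x(n) = n*(n + 0) = n*n = n²)
(x(F(-4)) + 250) - 1*131 = ((4*(-4)²)² + 250) - 1*131 = ((4*16)² + 250) - 131 = (64² + 250) - 131 = (4096 + 250) - 131 = 4346 - 131 = 4215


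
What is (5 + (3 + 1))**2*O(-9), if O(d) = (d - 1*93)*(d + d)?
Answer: 148716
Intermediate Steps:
O(d) = 2*d*(-93 + d) (O(d) = (d - 93)*(2*d) = (-93 + d)*(2*d) = 2*d*(-93 + d))
(5 + (3 + 1))**2*O(-9) = (5 + (3 + 1))**2*(2*(-9)*(-93 - 9)) = (5 + 4)**2*(2*(-9)*(-102)) = 9**2*1836 = 81*1836 = 148716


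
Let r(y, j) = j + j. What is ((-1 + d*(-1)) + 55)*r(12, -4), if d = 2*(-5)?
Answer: -512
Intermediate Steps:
r(y, j) = 2*j
d = -10
((-1 + d*(-1)) + 55)*r(12, -4) = ((-1 - 10*(-1)) + 55)*(2*(-4)) = ((-1 + 10) + 55)*(-8) = (9 + 55)*(-8) = 64*(-8) = -512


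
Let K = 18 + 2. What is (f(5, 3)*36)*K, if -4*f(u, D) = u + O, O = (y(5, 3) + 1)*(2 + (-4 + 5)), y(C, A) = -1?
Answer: -900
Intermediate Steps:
O = 0 (O = (-1 + 1)*(2 + (-4 + 5)) = 0*(2 + 1) = 0*3 = 0)
K = 20
f(u, D) = -u/4 (f(u, D) = -(u + 0)/4 = -u/4)
(f(5, 3)*36)*K = (-¼*5*36)*20 = -5/4*36*20 = -45*20 = -900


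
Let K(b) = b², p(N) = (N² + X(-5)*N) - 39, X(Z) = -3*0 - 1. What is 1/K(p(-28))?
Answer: 1/597529 ≈ 1.6736e-6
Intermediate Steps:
X(Z) = -1 (X(Z) = 0 - 1 = -1)
p(N) = -39 + N² - N (p(N) = (N² - N) - 39 = -39 + N² - N)
1/K(p(-28)) = 1/((-39 + (-28)² - 1*(-28))²) = 1/((-39 + 784 + 28)²) = 1/(773²) = 1/597529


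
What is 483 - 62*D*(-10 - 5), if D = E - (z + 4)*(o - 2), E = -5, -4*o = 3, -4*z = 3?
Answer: 33159/8 ≈ 4144.9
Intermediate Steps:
z = -¾ (z = -¼*3 = -¾ ≈ -0.75000)
o = -¾ (o = -¼*3 = -¾ ≈ -0.75000)
D = 63/16 (D = -5 - (-¾ + 4)*(-¾ - 2) = -5 - 13*(-11)/(4*4) = -5 - 1*(-143/16) = -5 + 143/16 = 63/16 ≈ 3.9375)
483 - 62*D*(-10 - 5) = 483 - 1953*(-10 - 5)/8 = 483 - 1953*(-15)/8 = 483 - 62*(-945/16) = 483 + 29295/8 = 33159/8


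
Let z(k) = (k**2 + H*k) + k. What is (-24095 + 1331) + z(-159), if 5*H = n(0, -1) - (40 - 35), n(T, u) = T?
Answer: 2517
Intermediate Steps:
H = -1 (H = (0 - (40 - 35))/5 = (0 - 1*5)/5 = (0 - 5)/5 = (1/5)*(-5) = -1)
z(k) = k**2 (z(k) = (k**2 - k) + k = k**2)
(-24095 + 1331) + z(-159) = (-24095 + 1331) + (-159)**2 = -22764 + 25281 = 2517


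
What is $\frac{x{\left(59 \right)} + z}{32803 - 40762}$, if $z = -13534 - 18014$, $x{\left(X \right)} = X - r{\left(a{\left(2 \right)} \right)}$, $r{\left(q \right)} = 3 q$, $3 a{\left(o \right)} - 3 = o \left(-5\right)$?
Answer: $\frac{10494}{2653} \approx 3.9555$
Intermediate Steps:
$a{\left(o \right)} = 1 - \frac{5 o}{3}$ ($a{\left(o \right)} = 1 + \frac{o \left(-5\right)}{3} = 1 + \frac{\left(-5\right) o}{3} = 1 - \frac{5 o}{3}$)
$x{\left(X \right)} = 7 + X$ ($x{\left(X \right)} = X - 3 \left(1 - \frac{10}{3}\right) = X - 3 \left(- \frac{7}{3}\right) = X - -7 = X + 7 = 7 + X$)
$z = -31548$
$\frac{x{\left(59 \right)} + z}{32803 - 40762} = \frac{\left(7 + 59\right) - 31548}{32803 - 40762} = \frac{66 - 31548}{-7959} = \left(-31482\right) \left(- \frac{1}{7959}\right) = \frac{10494}{2653}$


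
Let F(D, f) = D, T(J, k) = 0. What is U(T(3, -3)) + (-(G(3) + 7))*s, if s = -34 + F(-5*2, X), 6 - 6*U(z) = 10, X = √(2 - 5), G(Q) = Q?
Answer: 1318/3 ≈ 439.33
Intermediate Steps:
X = I*√3 (X = √(-3) = I*√3 ≈ 1.732*I)
U(z) = -⅔ (U(z) = 1 - ⅙*10 = 1 - 5/3 = -⅔)
s = -44 (s = -34 - 5*2 = -34 - 10 = -44)
U(T(3, -3)) + (-(G(3) + 7))*s = -⅔ - (3 + 7)*(-44) = -⅔ - 1*10*(-44) = -⅔ - 10*(-44) = -⅔ + 440 = 1318/3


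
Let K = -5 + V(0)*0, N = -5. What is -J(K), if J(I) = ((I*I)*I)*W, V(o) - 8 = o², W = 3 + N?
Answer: -250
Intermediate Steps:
W = -2 (W = 3 - 5 = -2)
V(o) = 8 + o²
K = -5 (K = -5 + (8 + 0²)*0 = -5 + (8 + 0)*0 = -5 + 8*0 = -5 + 0 = -5)
J(I) = -2*I³ (J(I) = ((I*I)*I)*(-2) = (I²*I)*(-2) = I³*(-2) = -2*I³)
-J(K) = -(-2)*(-5)³ = -(-2)*(-125) = -1*250 = -250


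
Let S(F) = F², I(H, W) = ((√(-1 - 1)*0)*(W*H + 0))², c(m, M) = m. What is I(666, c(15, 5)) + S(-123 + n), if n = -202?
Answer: 105625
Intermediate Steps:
I(H, W) = 0 (I(H, W) = ((√(-2)*0)*(H*W + 0))² = (((I*√2)*0)*(H*W))² = (0*(H*W))² = 0² = 0)
I(666, c(15, 5)) + S(-123 + n) = 0 + (-123 - 202)² = 0 + (-325)² = 0 + 105625 = 105625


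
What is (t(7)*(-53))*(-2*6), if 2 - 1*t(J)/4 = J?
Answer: -12720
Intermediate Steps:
t(J) = 8 - 4*J
(t(7)*(-53))*(-2*6) = ((8 - 4*7)*(-53))*(-2*6) = ((8 - 28)*(-53))*(-12) = -20*(-53)*(-12) = 1060*(-12) = -12720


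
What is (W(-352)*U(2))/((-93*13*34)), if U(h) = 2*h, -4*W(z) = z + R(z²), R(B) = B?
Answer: 1584/527 ≈ 3.0057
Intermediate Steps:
W(z) = -z/4 - z²/4 (W(z) = -(z + z²)/4 = -z/4 - z²/4)
(W(-352)*U(2))/((-93*13*34)) = (((¼)*(-352)*(-1 - 1*(-352)))*(2*2))/((-93*13*34)) = (((¼)*(-352)*(-1 + 352))*4)/((-1209*34)) = (((¼)*(-352)*351)*4)/(-41106) = -30888*4*(-1/41106) = -123552*(-1/41106) = 1584/527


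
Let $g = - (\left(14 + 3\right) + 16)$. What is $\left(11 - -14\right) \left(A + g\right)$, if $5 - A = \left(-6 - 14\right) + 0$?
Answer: $-200$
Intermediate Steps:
$A = 25$ ($A = 5 - \left(\left(-6 - 14\right) + 0\right) = 5 - \left(-20 + 0\right) = 5 - -20 = 5 + 20 = 25$)
$g = -33$ ($g = - (17 + 16) = \left(-1\right) 33 = -33$)
$\left(11 - -14\right) \left(A + g\right) = \left(11 - -14\right) \left(25 - 33\right) = \left(11 + 14\right) \left(-8\right) = 25 \left(-8\right) = -200$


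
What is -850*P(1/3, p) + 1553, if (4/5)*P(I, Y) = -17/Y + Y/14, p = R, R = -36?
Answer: 1906837/504 ≈ 3783.4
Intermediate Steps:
p = -36
P(I, Y) = -85/(4*Y) + 5*Y/56 (P(I, Y) = 5*(-17/Y + Y/14)/4 = -85/(4*Y) + 5*Y/56)
-850*P(1/3, p) + 1553 = -2125*(-238 + (-36)²)/(28*(-36)) + 1553 = -2125*(-1)*(-238 + 1296)/(28*36) + 1553 = -2125*(-1)*1058/(28*36) + 1553 = -850*(-2645/1008) + 1553 = 1124125/504 + 1553 = 1906837/504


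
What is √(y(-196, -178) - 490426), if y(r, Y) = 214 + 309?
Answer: I*√489903 ≈ 699.93*I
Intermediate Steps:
y(r, Y) = 523
√(y(-196, -178) - 490426) = √(523 - 490426) = √(-489903) = I*√489903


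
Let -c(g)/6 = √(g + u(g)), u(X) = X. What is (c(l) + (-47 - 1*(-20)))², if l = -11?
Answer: -63 + 324*I*√22 ≈ -63.0 + 1519.7*I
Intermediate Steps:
c(g) = -6*√2*√g (c(g) = -6*√(g + g) = -6*√2*√g)
(c(l) + (-47 - 1*(-20)))² = (-6*√2*√(-11) + (-47 - 1*(-20)))² = (-6*√2*I*√11 + (-47 + 20))² = (-6*I*√22 - 27)² = (-27 - 6*I*√22)²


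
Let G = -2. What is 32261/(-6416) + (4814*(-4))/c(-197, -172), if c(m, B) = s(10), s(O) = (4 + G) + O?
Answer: -30983407/19248 ≈ -1609.7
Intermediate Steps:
s(O) = 2 + O (s(O) = (4 - 2) + O = 2 + O)
c(m, B) = 12 (c(m, B) = 2 + 10 = 12)
32261/(-6416) + (4814*(-4))/c(-197, -172) = 32261/(-6416) + (4814*(-4))/12 = 32261*(-1/6416) - 19256*1/12 = -32261/6416 - 4814/3 = -30983407/19248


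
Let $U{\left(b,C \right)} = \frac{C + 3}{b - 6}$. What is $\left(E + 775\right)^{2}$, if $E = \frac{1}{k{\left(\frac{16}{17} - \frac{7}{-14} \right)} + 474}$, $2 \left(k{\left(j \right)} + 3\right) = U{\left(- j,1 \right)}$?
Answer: $\frac{8519082880058884}{14183619025} \approx 6.0063 \cdot 10^{5}$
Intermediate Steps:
$U{\left(b,C \right)} = \frac{3 + C}{-6 + b}$
$k{\left(j \right)} = -3 + \frac{2}{-6 - j}$ ($k{\left(j \right)} = -3 + \frac{\frac{1}{-6 - j} \left(3 + 1\right)}{2} = -3 + \frac{\frac{1}{-6 - j} 4}{2} = -3 + \frac{4 \frac{1}{-6 - j}}{2} = -3 + \frac{2}{-6 - j}$)
$E = \frac{253}{119095}$ ($E = \frac{1}{\frac{-20 - 3 \left(\frac{16}{17} - \frac{7}{-14}\right)}{6 + \left(\frac{16}{17} - \frac{7}{-14}\right)} + 474} = \frac{1}{\frac{-20 - 3 \left(16 \cdot \frac{1}{17} - - \frac{1}{2}\right)}{6 + \left(16 \cdot \frac{1}{17} - - \frac{1}{2}\right)} + 474} = \frac{1}{\frac{-20 - 3 \left(\frac{16}{17} + \frac{1}{2}\right)}{6 + \left(\frac{16}{17} + \frac{1}{2}\right)} + 474} = \frac{1}{\frac{-20 - \frac{147}{34}}{6 + \frac{49}{34}} + 474} = \frac{1}{\frac{-20 - \frac{147}{34}}{\frac{253}{34}} + 474} = \frac{1}{\frac{34}{253} \left(- \frac{827}{34}\right) + 474} = \frac{1}{- \frac{827}{253} + 474} = \frac{1}{\frac{119095}{253}} = \frac{253}{119095} \approx 0.0021244$)
$\left(E + 775\right)^{2} = \left(\frac{253}{119095} + 775\right)^{2} = \left(\frac{92298878}{119095}\right)^{2} = \frac{8519082880058884}{14183619025}$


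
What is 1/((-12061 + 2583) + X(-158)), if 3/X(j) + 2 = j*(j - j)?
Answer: -2/18959 ≈ -0.00010549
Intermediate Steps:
X(j) = -3/2 (X(j) = 3/(-2 + j*(j - j)) = 3/(-2 + j*0) = 3/(-2 + 0) = 3/(-2) = 3*(-½) = -3/2)
1/((-12061 + 2583) + X(-158)) = 1/((-12061 + 2583) - 3/2) = 1/(-9478 - 3/2) = 1/(-18959/2) = -2/18959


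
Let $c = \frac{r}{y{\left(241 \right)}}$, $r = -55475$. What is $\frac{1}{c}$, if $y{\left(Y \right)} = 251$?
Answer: $- \frac{251}{55475} \approx -0.0045246$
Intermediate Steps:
$c = - \frac{55475}{251} \approx -221.02$
$\frac{1}{c} = \frac{1}{- \frac{55475}{251}} = - \frac{251}{55475}$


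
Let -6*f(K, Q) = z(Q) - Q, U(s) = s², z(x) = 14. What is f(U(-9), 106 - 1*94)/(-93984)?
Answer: 1/281952 ≈ 3.5467e-6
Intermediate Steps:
f(K, Q) = -7/3 + Q/6 (f(K, Q) = -(14 - Q)/6 = -7/3 + Q/6)
f(U(-9), 106 - 1*94)/(-93984) = (-7/3 + (106 - 1*94)/6)/(-93984) = (-7/3 + (106 - 94)/6)*(-1/93984) = (-7/3 + (⅙)*12)*(-1/93984) = (-7/3 + 2)*(-1/93984) = -⅓*(-1/93984) = 1/281952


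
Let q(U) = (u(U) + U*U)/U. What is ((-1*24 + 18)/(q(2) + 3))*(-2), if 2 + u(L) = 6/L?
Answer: 24/11 ≈ 2.1818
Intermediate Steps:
u(L) = -2 + 6/L
q(U) = (-2 + U**2 + 6/U)/U (q(U) = ((-2 + 6/U) + U*U)/U = ((-2 + 6/U) + U**2)/U = (-2 + U**2 + 6/U)/U)
((-1*24 + 18)/(q(2) + 3))*(-2) = ((-1*24 + 18)/((2 - 2/2 + 6/2**2) + 3))*(-2) = ((-24 + 18)/((2 - 2*1/2 + 6*(1/4)) + 3))*(-2) = -6/((2 - 1 + 3/2) + 3)*(-2) = -6/(5/2 + 3)*(-2) = -6/11/2*(-2) = -6*2/11*(-2) = -12/11*(-2) = 24/11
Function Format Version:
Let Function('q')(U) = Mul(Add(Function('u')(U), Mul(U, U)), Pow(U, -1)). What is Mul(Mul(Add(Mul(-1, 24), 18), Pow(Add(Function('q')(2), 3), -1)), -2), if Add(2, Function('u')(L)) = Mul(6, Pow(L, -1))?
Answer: Rational(24, 11) ≈ 2.1818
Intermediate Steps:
Function('u')(L) = Add(-2, Mul(6, Pow(L, -1)))
Function('q')(U) = Mul(Pow(U, -1), Add(-2, Pow(U, 2), Mul(6, Pow(U, -1)))) (Function('q')(U) = Mul(Add(Add(-2, Mul(6, Pow(U, -1))), Mul(U, U)), Pow(U, -1)) = Mul(Add(Add(-2, Mul(6, Pow(U, -1))), Pow(U, 2)), Pow(U, -1)) = Mul(Add(-2, Pow(U, 2), Mul(6, Pow(U, -1))), Pow(U, -1)) = Mul(Pow(U, -1), Add(-2, Pow(U, 2), Mul(6, Pow(U, -1)))))
Mul(Mul(Add(Mul(-1, 24), 18), Pow(Add(Function('q')(2), 3), -1)), -2) = Mul(Mul(Add(Mul(-1, 24), 18), Pow(Add(Add(2, Mul(-2, Pow(2, -1)), Mul(6, Pow(2, -2))), 3), -1)), -2) = Mul(Mul(Add(-24, 18), Pow(Add(Add(2, Mul(-2, Rational(1, 2)), Mul(6, Rational(1, 4))), 3), -1)), -2) = Mul(Mul(-6, Pow(Add(Add(2, -1, Rational(3, 2)), 3), -1)), -2) = Mul(Mul(-6, Pow(Add(Rational(5, 2), 3), -1)), -2) = Mul(Mul(-6, Pow(Rational(11, 2), -1)), -2) = Mul(Mul(-6, Rational(2, 11)), -2) = Mul(Rational(-12, 11), -2) = Rational(24, 11)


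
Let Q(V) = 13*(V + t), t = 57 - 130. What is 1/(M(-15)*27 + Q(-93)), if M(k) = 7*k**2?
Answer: 1/40367 ≈ 2.4773e-5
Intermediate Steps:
t = -73
Q(V) = -949 + 13*V (Q(V) = 13*(V - 73) = 13*(-73 + V) = -949 + 13*V)
1/(M(-15)*27 + Q(-93)) = 1/((7*(-15)**2)*27 + (-949 + 13*(-93))) = 1/((7*225)*27 + (-949 - 1209)) = 1/(1575*27 - 2158) = 1/(42525 - 2158) = 1/40367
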